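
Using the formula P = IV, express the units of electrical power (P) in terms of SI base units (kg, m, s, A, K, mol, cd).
Units of each symbol in P = IV:
  I (current): A
  V (voltage, in volts): kg·m²/(s³·A)

Multiplying the contributions: [A] · [kg·m²/(s³·A)]
Adding exponents of each base unit: kg: 1, m: 2, s: -3
SI base units of electrical power: kg·m²/s³

Answer: kg·m²/s³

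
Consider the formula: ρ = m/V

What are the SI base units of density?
Units of each symbol in ρ = m/V:
  m (mass): kg
  V (volume): m³  → in the denominator, contributes 1/m³

Multiplying the contributions: [kg] · [1/m³]
Adding exponents of each base unit: kg: 1, m: -3
SI base units of density: kg/m³

Answer: kg/m³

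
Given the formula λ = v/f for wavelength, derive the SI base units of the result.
Units of each symbol in λ = v/f:
  v (wave speed): m/s
  f (frequency): 1/s  → in the denominator, contributes s

Multiplying the contributions: [m/s] · [s]
Adding exponents of each base unit: m: 1
SI base units of wavelength: m

Answer: m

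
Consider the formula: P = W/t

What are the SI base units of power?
Units of each symbol in P = W/t:
  W (work): kg·m²/s²
  t (time): s  → in the denominator, contributes 1/s

Multiplying the contributions: [kg·m²/s²] · [1/s]
Adding exponents of each base unit: kg: 1, m: 2, s: -3
SI base units of power: kg·m²/s³

Answer: kg·m²/s³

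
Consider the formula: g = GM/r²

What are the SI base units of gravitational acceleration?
Units of each symbol in g = GM/r²:
  G (gravitational constant): m³/(kg·s²)
  M (mass): kg
  r (distance): m  → to the power 2 in the denominator, contributes 1/m²

Multiplying the contributions: [m³/(kg·s²)] · [kg] · [1/m²]
Adding exponents of each base unit: m: 1, s: -2
SI base units of gravitational acceleration: m/s²

Answer: m/s²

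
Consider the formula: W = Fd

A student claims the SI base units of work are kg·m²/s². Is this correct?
Units of each symbol in W = Fd:
  F (force): kg·m/s²
  d (displacement): m

Multiplying the contributions: [kg·m/s²] · [m]
Adding exponents of each base unit: kg: 1, m: 2, s: -2
SI base units of work: kg·m²/s²

The claimed units kg·m²/s² match the derived units, so the claim is correct.

Answer: Yes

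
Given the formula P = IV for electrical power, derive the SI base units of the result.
Units of each symbol in P = IV:
  I (current): A
  V (voltage, in volts): kg·m²/(s³·A)

Multiplying the contributions: [A] · [kg·m²/(s³·A)]
Adding exponents of each base unit: kg: 1, m: 2, s: -3
SI base units of electrical power: kg·m²/s³

Answer: kg·m²/s³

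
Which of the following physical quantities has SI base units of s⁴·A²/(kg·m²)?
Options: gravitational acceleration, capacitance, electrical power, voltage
Checking the SI base units of each option:
  gravitational acceleration (g = GM/r²): m/s²  ✗
  capacitance (C = Q/V): s⁴·A²/(kg·m²)  ✓ matches
  electrical power (P = IV): kg·m²/s³  ✗
  voltage (V = IR): kg·m²/(s³·A)  ✗

Only capacitance has units s⁴·A²/(kg·m²).

Answer: capacitance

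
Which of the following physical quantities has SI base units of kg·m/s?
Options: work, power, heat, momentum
Checking the SI base units of each option:
  work (W = Fd): kg·m²/s²  ✗
  power (P = W/t): kg·m²/s³  ✗
  heat (Q = mcΔT): kg·m²/s²  ✗
  momentum (p = mv): kg·m/s  ✓ matches

Only momentum has units kg·m/s.

Answer: momentum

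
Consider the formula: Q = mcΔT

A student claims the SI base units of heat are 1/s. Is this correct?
Units of each symbol in Q = mcΔT:
  m (mass): kg
  c (specific heat capacity, in J/(kg·K)): m²/(s²·K)
  ΔT (temperature change): K

Multiplying the contributions: [kg] · [m²/(s²·K)] · [K]
Adding exponents of each base unit: kg: 1, m: 2, s: -2
SI base units of heat: kg·m²/s²

The claimed units 1/s (exponents s: -1) do not match the derived units kg·m²/s² (exponents kg: 1, m: 2, s: -2), so the claim is incorrect.

Answer: No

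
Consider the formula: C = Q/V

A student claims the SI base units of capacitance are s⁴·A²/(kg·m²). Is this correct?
Units of each symbol in C = Q/V:
  Q (charge, in coulombs): s·A
  V (voltage, in volts): kg·m²/(s³·A)  → in the denominator, contributes s³·A/(kg·m²)

Multiplying the contributions: [s·A] · [s³·A/(kg·m²)]
Adding exponents of each base unit: kg: -1, m: -2, s: 4, A: 2
SI base units of capacitance: s⁴·A²/(kg·m²)

The claimed units s⁴·A²/(kg·m²) match the derived units, so the claim is correct.

Answer: Yes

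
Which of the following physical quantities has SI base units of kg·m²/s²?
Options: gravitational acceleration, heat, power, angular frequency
Checking the SI base units of each option:
  gravitational acceleration (g = GM/r²): m/s²  ✗
  heat (Q = mcΔT): kg·m²/s²  ✓ matches
  power (P = W/t): kg·m²/s³  ✗
  angular frequency (ω = 2πf): 1/s  ✗

Only heat has units kg·m²/s².

Answer: heat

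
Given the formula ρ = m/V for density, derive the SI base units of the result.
Units of each symbol in ρ = m/V:
  m (mass): kg
  V (volume): m³  → in the denominator, contributes 1/m³

Multiplying the contributions: [kg] · [1/m³]
Adding exponents of each base unit: kg: 1, m: -3
SI base units of density: kg/m³

Answer: kg/m³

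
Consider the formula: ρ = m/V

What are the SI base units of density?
Units of each symbol in ρ = m/V:
  m (mass): kg
  V (volume): m³  → in the denominator, contributes 1/m³

Multiplying the contributions: [kg] · [1/m³]
Adding exponents of each base unit: kg: 1, m: -3
SI base units of density: kg/m³

Answer: kg/m³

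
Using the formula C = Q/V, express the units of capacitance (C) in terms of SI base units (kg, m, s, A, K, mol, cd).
Units of each symbol in C = Q/V:
  Q (charge, in coulombs): s·A
  V (voltage, in volts): kg·m²/(s³·A)  → in the denominator, contributes s³·A/(kg·m²)

Multiplying the contributions: [s·A] · [s³·A/(kg·m²)]
Adding exponents of each base unit: kg: -1, m: -2, s: 4, A: 2
SI base units of capacitance: s⁴·A²/(kg·m²)

Answer: s⁴·A²/(kg·m²)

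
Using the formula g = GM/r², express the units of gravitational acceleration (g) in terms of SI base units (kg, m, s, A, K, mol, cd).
Units of each symbol in g = GM/r²:
  G (gravitational constant): m³/(kg·s²)
  M (mass): kg
  r (distance): m  → to the power 2 in the denominator, contributes 1/m²

Multiplying the contributions: [m³/(kg·s²)] · [kg] · [1/m²]
Adding exponents of each base unit: m: 1, s: -2
SI base units of gravitational acceleration: m/s²

Answer: m/s²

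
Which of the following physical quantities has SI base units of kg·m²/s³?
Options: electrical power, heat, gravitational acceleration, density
Checking the SI base units of each option:
  electrical power (P = IV): kg·m²/s³  ✓ matches
  heat (Q = mcΔT): kg·m²/s²  ✗
  gravitational acceleration (g = GM/r²): m/s²  ✗
  density (ρ = m/V): kg/m³  ✗

Only electrical power has units kg·m²/s³.

Answer: electrical power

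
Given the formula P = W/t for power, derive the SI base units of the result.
Units of each symbol in P = W/t:
  W (work): kg·m²/s²
  t (time): s  → in the denominator, contributes 1/s

Multiplying the contributions: [kg·m²/s²] · [1/s]
Adding exponents of each base unit: kg: 1, m: 2, s: -3
SI base units of power: kg·m²/s³

Answer: kg·m²/s³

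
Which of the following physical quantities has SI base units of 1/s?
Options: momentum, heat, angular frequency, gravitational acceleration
Checking the SI base units of each option:
  momentum (p = mv): kg·m/s  ✗
  heat (Q = mcΔT): kg·m²/s²  ✗
  angular frequency (ω = 2πf): 1/s  ✓ matches
  gravitational acceleration (g = GM/r²): m/s²  ✗

Only angular frequency has units 1/s.

Answer: angular frequency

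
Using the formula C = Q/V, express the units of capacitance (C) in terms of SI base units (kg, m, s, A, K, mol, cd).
Units of each symbol in C = Q/V:
  Q (charge, in coulombs): s·A
  V (voltage, in volts): kg·m²/(s³·A)  → in the denominator, contributes s³·A/(kg·m²)

Multiplying the contributions: [s·A] · [s³·A/(kg·m²)]
Adding exponents of each base unit: kg: -1, m: -2, s: 4, A: 2
SI base units of capacitance: s⁴·A²/(kg·m²)

Answer: s⁴·A²/(kg·m²)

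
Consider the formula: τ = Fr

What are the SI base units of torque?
Units of each symbol in τ = Fr:
  F (force): kg·m/s²
  r (lever arm): m

Multiplying the contributions: [kg·m/s²] · [m]
Adding exponents of each base unit: kg: 1, m: 2, s: -2
SI base units of torque: kg·m²/s²

Answer: kg·m²/s²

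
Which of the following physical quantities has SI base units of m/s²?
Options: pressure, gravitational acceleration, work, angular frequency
Checking the SI base units of each option:
  pressure (P = F/A): kg/(m·s²)  ✗
  gravitational acceleration (g = GM/r²): m/s²  ✓ matches
  work (W = Fd): kg·m²/s²  ✗
  angular frequency (ω = 2πf): 1/s  ✗

Only gravitational acceleration has units m/s².

Answer: gravitational acceleration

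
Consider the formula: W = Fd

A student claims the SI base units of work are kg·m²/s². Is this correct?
Units of each symbol in W = Fd:
  F (force): kg·m/s²
  d (displacement): m

Multiplying the contributions: [kg·m/s²] · [m]
Adding exponents of each base unit: kg: 1, m: 2, s: -2
SI base units of work: kg·m²/s²

The claimed units kg·m²/s² match the derived units, so the claim is correct.

Answer: Yes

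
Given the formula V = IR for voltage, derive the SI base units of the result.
Units of each symbol in V = IR:
  I (current): A
  R (resistance, in ohms): kg·m²/(s³·A²)

Multiplying the contributions: [A] · [kg·m²/(s³·A²)]
Adding exponents of each base unit: kg: 1, m: 2, s: -3, A: -1
SI base units of voltage: kg·m²/(s³·A)

Answer: kg·m²/(s³·A)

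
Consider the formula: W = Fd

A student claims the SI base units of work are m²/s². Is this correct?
Units of each symbol in W = Fd:
  F (force): kg·m/s²
  d (displacement): m

Multiplying the contributions: [kg·m/s²] · [m]
Adding exponents of each base unit: kg: 1, m: 2, s: -2
SI base units of work: kg·m²/s²

The claimed units m²/s² (exponents m: 2, s: -2) do not match the derived units kg·m²/s² (exponents kg: 1, m: 2, s: -2), so the claim is incorrect.

Answer: No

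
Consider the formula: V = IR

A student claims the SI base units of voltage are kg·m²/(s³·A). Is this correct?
Units of each symbol in V = IR:
  I (current): A
  R (resistance, in ohms): kg·m²/(s³·A²)

Multiplying the contributions: [A] · [kg·m²/(s³·A²)]
Adding exponents of each base unit: kg: 1, m: 2, s: -3, A: -1
SI base units of voltage: kg·m²/(s³·A)

The claimed units kg·m²/(s³·A) match the derived units, so the claim is correct.

Answer: Yes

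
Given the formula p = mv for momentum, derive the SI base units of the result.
Units of each symbol in p = mv:
  m (mass): kg
  v (velocity): m/s

Multiplying the contributions: [kg] · [m/s]
Adding exponents of each base unit: kg: 1, m: 1, s: -1
SI base units of momentum: kg·m/s

Answer: kg·m/s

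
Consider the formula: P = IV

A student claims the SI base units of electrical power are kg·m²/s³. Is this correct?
Units of each symbol in P = IV:
  I (current): A
  V (voltage, in volts): kg·m²/(s³·A)

Multiplying the contributions: [A] · [kg·m²/(s³·A)]
Adding exponents of each base unit: kg: 1, m: 2, s: -3
SI base units of electrical power: kg·m²/s³

The claimed units kg·m²/s³ match the derived units, so the claim is correct.

Answer: Yes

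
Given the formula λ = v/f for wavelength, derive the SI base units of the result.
Units of each symbol in λ = v/f:
  v (wave speed): m/s
  f (frequency): 1/s  → in the denominator, contributes s

Multiplying the contributions: [m/s] · [s]
Adding exponents of each base unit: m: 1
SI base units of wavelength: m

Answer: m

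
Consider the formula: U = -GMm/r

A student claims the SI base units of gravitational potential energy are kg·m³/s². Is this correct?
Units of each symbol in U = -GMm/r:
  G (gravitational constant): m³/(kg·s²)
  M (mass): kg
  m (mass): kg
  r (distance): m  → in the denominator, contributes 1/m
  The minus sign does not affect the units.

Multiplying the contributions: [m³/(kg·s²)] · [kg] · [kg] · [1/m]
Adding exponents of each base unit: kg: 1, m: 2, s: -2
SI base units of gravitational potential energy: kg·m²/s²

The claimed units kg·m³/s² (exponents kg: 1, m: 3, s: -2) do not match the derived units kg·m²/s² (exponents kg: 1, m: 2, s: -2), so the claim is incorrect.

Answer: No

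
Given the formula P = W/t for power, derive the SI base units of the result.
Units of each symbol in P = W/t:
  W (work): kg·m²/s²
  t (time): s  → in the denominator, contributes 1/s

Multiplying the contributions: [kg·m²/s²] · [1/s]
Adding exponents of each base unit: kg: 1, m: 2, s: -3
SI base units of power: kg·m²/s³

Answer: kg·m²/s³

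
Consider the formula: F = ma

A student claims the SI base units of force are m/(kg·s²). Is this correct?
Units of each symbol in F = ma:
  m (mass): kg
  a (acceleration): m/s²

Multiplying the contributions: [kg] · [m/s²]
Adding exponents of each base unit: kg: 1, m: 1, s: -2
SI base units of force: kg·m/s²

The claimed units m/(kg·s²) (exponents kg: -1, m: 1, s: -2) do not match the derived units kg·m/s² (exponents kg: 1, m: 1, s: -2), so the claim is incorrect.

Answer: No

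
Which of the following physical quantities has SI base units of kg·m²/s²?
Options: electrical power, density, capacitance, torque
Checking the SI base units of each option:
  electrical power (P = IV): kg·m²/s³  ✗
  density (ρ = m/V): kg/m³  ✗
  capacitance (C = Q/V): s⁴·A²/(kg·m²)  ✗
  torque (τ = Fr): kg·m²/s²  ✓ matches

Only torque has units kg·m²/s².

Answer: torque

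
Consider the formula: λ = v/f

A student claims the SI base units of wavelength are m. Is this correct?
Units of each symbol in λ = v/f:
  v (wave speed): m/s
  f (frequency): 1/s  → in the denominator, contributes s

Multiplying the contributions: [m/s] · [s]
Adding exponents of each base unit: m: 1
SI base units of wavelength: m

The claimed units m match the derived units, so the claim is correct.

Answer: Yes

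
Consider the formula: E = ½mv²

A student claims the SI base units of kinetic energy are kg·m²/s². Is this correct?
Units of each symbol in E = ½mv²:
  m (mass): kg
  v (speed): m/s  → to the power 2, contributes m²/s²
  The factor ½ is dimensionless.

Multiplying the contributions: [kg] · [m²/s²]
Adding exponents of each base unit: kg: 1, m: 2, s: -2
SI base units of kinetic energy: kg·m²/s²

The claimed units kg·m²/s² match the derived units, so the claim is correct.

Answer: Yes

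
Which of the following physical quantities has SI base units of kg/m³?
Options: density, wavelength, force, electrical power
Checking the SI base units of each option:
  density (ρ = m/V): kg/m³  ✓ matches
  wavelength (λ = v/f): m  ✗
  force (F = ma): kg·m/s²  ✗
  electrical power (P = IV): kg·m²/s³  ✗

Only density has units kg/m³.

Answer: density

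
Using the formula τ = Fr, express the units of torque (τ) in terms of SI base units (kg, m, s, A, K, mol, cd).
Units of each symbol in τ = Fr:
  F (force): kg·m/s²
  r (lever arm): m

Multiplying the contributions: [kg·m/s²] · [m]
Adding exponents of each base unit: kg: 1, m: 2, s: -2
SI base units of torque: kg·m²/s²

Answer: kg·m²/s²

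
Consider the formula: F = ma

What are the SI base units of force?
Units of each symbol in F = ma:
  m (mass): kg
  a (acceleration): m/s²

Multiplying the contributions: [kg] · [m/s²]
Adding exponents of each base unit: kg: 1, m: 1, s: -2
SI base units of force: kg·m/s²

Answer: kg·m/s²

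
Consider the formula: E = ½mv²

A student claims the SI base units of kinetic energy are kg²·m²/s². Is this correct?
Units of each symbol in E = ½mv²:
  m (mass): kg
  v (speed): m/s  → to the power 2, contributes m²/s²
  The factor ½ is dimensionless.

Multiplying the contributions: [kg] · [m²/s²]
Adding exponents of each base unit: kg: 1, m: 2, s: -2
SI base units of kinetic energy: kg·m²/s²

The claimed units kg²·m²/s² (exponents kg: 2, m: 2, s: -2) do not match the derived units kg·m²/s² (exponents kg: 1, m: 2, s: -2), so the claim is incorrect.

Answer: No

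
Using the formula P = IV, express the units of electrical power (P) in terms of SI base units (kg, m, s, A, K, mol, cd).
Units of each symbol in P = IV:
  I (current): A
  V (voltage, in volts): kg·m²/(s³·A)

Multiplying the contributions: [A] · [kg·m²/(s³·A)]
Adding exponents of each base unit: kg: 1, m: 2, s: -3
SI base units of electrical power: kg·m²/s³

Answer: kg·m²/s³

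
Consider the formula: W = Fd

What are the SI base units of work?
Units of each symbol in W = Fd:
  F (force): kg·m/s²
  d (displacement): m

Multiplying the contributions: [kg·m/s²] · [m]
Adding exponents of each base unit: kg: 1, m: 2, s: -2
SI base units of work: kg·m²/s²

Answer: kg·m²/s²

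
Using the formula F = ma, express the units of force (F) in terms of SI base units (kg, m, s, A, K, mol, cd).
Units of each symbol in F = ma:
  m (mass): kg
  a (acceleration): m/s²

Multiplying the contributions: [kg] · [m/s²]
Adding exponents of each base unit: kg: 1, m: 1, s: -2
SI base units of force: kg·m/s²

Answer: kg·m/s²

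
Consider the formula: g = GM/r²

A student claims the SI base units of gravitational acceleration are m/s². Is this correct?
Units of each symbol in g = GM/r²:
  G (gravitational constant): m³/(kg·s²)
  M (mass): kg
  r (distance): m  → to the power 2 in the denominator, contributes 1/m²

Multiplying the contributions: [m³/(kg·s²)] · [kg] · [1/m²]
Adding exponents of each base unit: m: 1, s: -2
SI base units of gravitational acceleration: m/s²

The claimed units m/s² match the derived units, so the claim is correct.

Answer: Yes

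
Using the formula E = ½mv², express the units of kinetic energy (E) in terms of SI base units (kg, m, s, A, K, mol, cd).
Units of each symbol in E = ½mv²:
  m (mass): kg
  v (speed): m/s  → to the power 2, contributes m²/s²
  The factor ½ is dimensionless.

Multiplying the contributions: [kg] · [m²/s²]
Adding exponents of each base unit: kg: 1, m: 2, s: -2
SI base units of kinetic energy: kg·m²/s²

Answer: kg·m²/s²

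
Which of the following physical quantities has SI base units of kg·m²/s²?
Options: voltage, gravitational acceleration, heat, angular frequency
Checking the SI base units of each option:
  voltage (V = IR): kg·m²/(s³·A)  ✗
  gravitational acceleration (g = GM/r²): m/s²  ✗
  heat (Q = mcΔT): kg·m²/s²  ✓ matches
  angular frequency (ω = 2πf): 1/s  ✗

Only heat has units kg·m²/s².

Answer: heat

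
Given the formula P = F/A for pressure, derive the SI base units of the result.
Units of each symbol in P = F/A:
  F (force): kg·m/s²
  A (area): m²  → in the denominator, contributes 1/m²

Multiplying the contributions: [kg·m/s²] · [1/m²]
Adding exponents of each base unit: kg: 1, m: -1, s: -2
SI base units of pressure: kg/(m·s²)

Answer: kg/(m·s²)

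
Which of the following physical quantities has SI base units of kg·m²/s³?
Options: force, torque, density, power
Checking the SI base units of each option:
  force (F = ma): kg·m/s²  ✗
  torque (τ = Fr): kg·m²/s²  ✗
  density (ρ = m/V): kg/m³  ✗
  power (P = W/t): kg·m²/s³  ✓ matches

Only power has units kg·m²/s³.

Answer: power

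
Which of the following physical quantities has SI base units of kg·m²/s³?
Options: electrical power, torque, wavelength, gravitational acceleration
Checking the SI base units of each option:
  electrical power (P = IV): kg·m²/s³  ✓ matches
  torque (τ = Fr): kg·m²/s²  ✗
  wavelength (λ = v/f): m  ✗
  gravitational acceleration (g = GM/r²): m/s²  ✗

Only electrical power has units kg·m²/s³.

Answer: electrical power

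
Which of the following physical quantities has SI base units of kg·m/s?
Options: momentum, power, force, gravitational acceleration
Checking the SI base units of each option:
  momentum (p = mv): kg·m/s  ✓ matches
  power (P = W/t): kg·m²/s³  ✗
  force (F = ma): kg·m/s²  ✗
  gravitational acceleration (g = GM/r²): m/s²  ✗

Only momentum has units kg·m/s.

Answer: momentum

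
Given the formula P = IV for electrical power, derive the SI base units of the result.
Units of each symbol in P = IV:
  I (current): A
  V (voltage, in volts): kg·m²/(s³·A)

Multiplying the contributions: [A] · [kg·m²/(s³·A)]
Adding exponents of each base unit: kg: 1, m: 2, s: -3
SI base units of electrical power: kg·m²/s³

Answer: kg·m²/s³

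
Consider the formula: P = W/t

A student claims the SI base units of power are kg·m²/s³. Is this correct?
Units of each symbol in P = W/t:
  W (work): kg·m²/s²
  t (time): s  → in the denominator, contributes 1/s

Multiplying the contributions: [kg·m²/s²] · [1/s]
Adding exponents of each base unit: kg: 1, m: 2, s: -3
SI base units of power: kg·m²/s³

The claimed units kg·m²/s³ match the derived units, so the claim is correct.

Answer: Yes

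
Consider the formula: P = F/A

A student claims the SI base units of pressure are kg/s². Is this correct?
Units of each symbol in P = F/A:
  F (force): kg·m/s²
  A (area): m²  → in the denominator, contributes 1/m²

Multiplying the contributions: [kg·m/s²] · [1/m²]
Adding exponents of each base unit: kg: 1, m: -1, s: -2
SI base units of pressure: kg/(m·s²)

The claimed units kg/s² (exponents kg: 1, s: -2) do not match the derived units kg/(m·s²) (exponents kg: 1, m: -1, s: -2), so the claim is incorrect.

Answer: No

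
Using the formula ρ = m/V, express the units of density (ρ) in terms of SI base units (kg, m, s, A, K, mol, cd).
Units of each symbol in ρ = m/V:
  m (mass): kg
  V (volume): m³  → in the denominator, contributes 1/m³

Multiplying the contributions: [kg] · [1/m³]
Adding exponents of each base unit: kg: 1, m: -3
SI base units of density: kg/m³

Answer: kg/m³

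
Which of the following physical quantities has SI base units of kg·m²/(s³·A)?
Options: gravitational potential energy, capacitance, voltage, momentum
Checking the SI base units of each option:
  gravitational potential energy (U = -GMm/r): kg·m²/s²  ✗
  capacitance (C = Q/V): s⁴·A²/(kg·m²)  ✗
  voltage (V = IR): kg·m²/(s³·A)  ✓ matches
  momentum (p = mv): kg·m/s  ✗

Only voltage has units kg·m²/(s³·A).

Answer: voltage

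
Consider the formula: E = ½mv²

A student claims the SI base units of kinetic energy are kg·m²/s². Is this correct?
Units of each symbol in E = ½mv²:
  m (mass): kg
  v (speed): m/s  → to the power 2, contributes m²/s²
  The factor ½ is dimensionless.

Multiplying the contributions: [kg] · [m²/s²]
Adding exponents of each base unit: kg: 1, m: 2, s: -2
SI base units of kinetic energy: kg·m²/s²

The claimed units kg·m²/s² match the derived units, so the claim is correct.

Answer: Yes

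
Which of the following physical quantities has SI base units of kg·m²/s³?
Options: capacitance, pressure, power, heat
Checking the SI base units of each option:
  capacitance (C = Q/V): s⁴·A²/(kg·m²)  ✗
  pressure (P = F/A): kg/(m·s²)  ✗
  power (P = W/t): kg·m²/s³  ✓ matches
  heat (Q = mcΔT): kg·m²/s²  ✗

Only power has units kg·m²/s³.

Answer: power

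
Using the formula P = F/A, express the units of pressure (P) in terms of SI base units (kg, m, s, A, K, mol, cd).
Units of each symbol in P = F/A:
  F (force): kg·m/s²
  A (area): m²  → in the denominator, contributes 1/m²

Multiplying the contributions: [kg·m/s²] · [1/m²]
Adding exponents of each base unit: kg: 1, m: -1, s: -2
SI base units of pressure: kg/(m·s²)

Answer: kg/(m·s²)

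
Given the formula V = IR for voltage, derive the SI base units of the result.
Units of each symbol in V = IR:
  I (current): A
  R (resistance, in ohms): kg·m²/(s³·A²)

Multiplying the contributions: [A] · [kg·m²/(s³·A²)]
Adding exponents of each base unit: kg: 1, m: 2, s: -3, A: -1
SI base units of voltage: kg·m²/(s³·A)

Answer: kg·m²/(s³·A)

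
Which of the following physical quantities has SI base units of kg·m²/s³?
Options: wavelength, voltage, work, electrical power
Checking the SI base units of each option:
  wavelength (λ = v/f): m  ✗
  voltage (V = IR): kg·m²/(s³·A)  ✗
  work (W = Fd): kg·m²/s²  ✗
  electrical power (P = IV): kg·m²/s³  ✓ matches

Only electrical power has units kg·m²/s³.

Answer: electrical power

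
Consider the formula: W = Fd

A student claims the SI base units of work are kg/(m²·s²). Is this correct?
Units of each symbol in W = Fd:
  F (force): kg·m/s²
  d (displacement): m

Multiplying the contributions: [kg·m/s²] · [m]
Adding exponents of each base unit: kg: 1, m: 2, s: -2
SI base units of work: kg·m²/s²

The claimed units kg/(m²·s²) (exponents kg: 1, m: -2, s: -2) do not match the derived units kg·m²/s² (exponents kg: 1, m: 2, s: -2), so the claim is incorrect.

Answer: No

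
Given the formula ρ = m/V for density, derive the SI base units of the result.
Units of each symbol in ρ = m/V:
  m (mass): kg
  V (volume): m³  → in the denominator, contributes 1/m³

Multiplying the contributions: [kg] · [1/m³]
Adding exponents of each base unit: kg: 1, m: -3
SI base units of density: kg/m³

Answer: kg/m³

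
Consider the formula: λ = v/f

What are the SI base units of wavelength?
Units of each symbol in λ = v/f:
  v (wave speed): m/s
  f (frequency): 1/s  → in the denominator, contributes s

Multiplying the contributions: [m/s] · [s]
Adding exponents of each base unit: m: 1
SI base units of wavelength: m

Answer: m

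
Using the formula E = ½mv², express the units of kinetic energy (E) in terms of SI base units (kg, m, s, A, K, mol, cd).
Units of each symbol in E = ½mv²:
  m (mass): kg
  v (speed): m/s  → to the power 2, contributes m²/s²
  The factor ½ is dimensionless.

Multiplying the contributions: [kg] · [m²/s²]
Adding exponents of each base unit: kg: 1, m: 2, s: -2
SI base units of kinetic energy: kg·m²/s²

Answer: kg·m²/s²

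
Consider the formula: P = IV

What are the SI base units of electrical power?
Units of each symbol in P = IV:
  I (current): A
  V (voltage, in volts): kg·m²/(s³·A)

Multiplying the contributions: [A] · [kg·m²/(s³·A)]
Adding exponents of each base unit: kg: 1, m: 2, s: -3
SI base units of electrical power: kg·m²/s³

Answer: kg·m²/s³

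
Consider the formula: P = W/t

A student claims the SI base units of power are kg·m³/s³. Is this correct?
Units of each symbol in P = W/t:
  W (work): kg·m²/s²
  t (time): s  → in the denominator, contributes 1/s

Multiplying the contributions: [kg·m²/s²] · [1/s]
Adding exponents of each base unit: kg: 1, m: 2, s: -3
SI base units of power: kg·m²/s³

The claimed units kg·m³/s³ (exponents kg: 1, m: 3, s: -3) do not match the derived units kg·m²/s³ (exponents kg: 1, m: 2, s: -3), so the claim is incorrect.

Answer: No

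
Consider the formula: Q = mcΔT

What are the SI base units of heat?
Units of each symbol in Q = mcΔT:
  m (mass): kg
  c (specific heat capacity, in J/(kg·K)): m²/(s²·K)
  ΔT (temperature change): K

Multiplying the contributions: [kg] · [m²/(s²·K)] · [K]
Adding exponents of each base unit: kg: 1, m: 2, s: -2
SI base units of heat: kg·m²/s²

Answer: kg·m²/s²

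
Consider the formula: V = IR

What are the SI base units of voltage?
Units of each symbol in V = IR:
  I (current): A
  R (resistance, in ohms): kg·m²/(s³·A²)

Multiplying the contributions: [A] · [kg·m²/(s³·A²)]
Adding exponents of each base unit: kg: 1, m: 2, s: -3, A: -1
SI base units of voltage: kg·m²/(s³·A)

Answer: kg·m²/(s³·A)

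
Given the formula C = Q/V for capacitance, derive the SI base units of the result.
Units of each symbol in C = Q/V:
  Q (charge, in coulombs): s·A
  V (voltage, in volts): kg·m²/(s³·A)  → in the denominator, contributes s³·A/(kg·m²)

Multiplying the contributions: [s·A] · [s³·A/(kg·m²)]
Adding exponents of each base unit: kg: -1, m: -2, s: 4, A: 2
SI base units of capacitance: s⁴·A²/(kg·m²)

Answer: s⁴·A²/(kg·m²)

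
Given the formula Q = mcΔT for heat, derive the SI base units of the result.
Units of each symbol in Q = mcΔT:
  m (mass): kg
  c (specific heat capacity, in J/(kg·K)): m²/(s²·K)
  ΔT (temperature change): K

Multiplying the contributions: [kg] · [m²/(s²·K)] · [K]
Adding exponents of each base unit: kg: 1, m: 2, s: -2
SI base units of heat: kg·m²/s²

Answer: kg·m²/s²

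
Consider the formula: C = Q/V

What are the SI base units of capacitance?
Units of each symbol in C = Q/V:
  Q (charge, in coulombs): s·A
  V (voltage, in volts): kg·m²/(s³·A)  → in the denominator, contributes s³·A/(kg·m²)

Multiplying the contributions: [s·A] · [s³·A/(kg·m²)]
Adding exponents of each base unit: kg: -1, m: -2, s: 4, A: 2
SI base units of capacitance: s⁴·A²/(kg·m²)

Answer: s⁴·A²/(kg·m²)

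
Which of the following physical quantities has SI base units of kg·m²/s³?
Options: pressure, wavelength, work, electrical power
Checking the SI base units of each option:
  pressure (P = F/A): kg/(m·s²)  ✗
  wavelength (λ = v/f): m  ✗
  work (W = Fd): kg·m²/s²  ✗
  electrical power (P = IV): kg·m²/s³  ✓ matches

Only electrical power has units kg·m²/s³.

Answer: electrical power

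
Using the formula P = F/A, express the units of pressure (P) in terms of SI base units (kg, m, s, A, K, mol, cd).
Units of each symbol in P = F/A:
  F (force): kg·m/s²
  A (area): m²  → in the denominator, contributes 1/m²

Multiplying the contributions: [kg·m/s²] · [1/m²]
Adding exponents of each base unit: kg: 1, m: -1, s: -2
SI base units of pressure: kg/(m·s²)

Answer: kg/(m·s²)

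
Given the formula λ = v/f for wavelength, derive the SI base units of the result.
Units of each symbol in λ = v/f:
  v (wave speed): m/s
  f (frequency): 1/s  → in the denominator, contributes s

Multiplying the contributions: [m/s] · [s]
Adding exponents of each base unit: m: 1
SI base units of wavelength: m

Answer: m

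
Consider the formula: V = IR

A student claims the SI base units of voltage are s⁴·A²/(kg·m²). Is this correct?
Units of each symbol in V = IR:
  I (current): A
  R (resistance, in ohms): kg·m²/(s³·A²)

Multiplying the contributions: [A] · [kg·m²/(s³·A²)]
Adding exponents of each base unit: kg: 1, m: 2, s: -3, A: -1
SI base units of voltage: kg·m²/(s³·A)

The claimed units s⁴·A²/(kg·m²) (exponents kg: -1, m: -2, s: 4, A: 2) do not match the derived units kg·m²/(s³·A) (exponents kg: 1, m: 2, s: -3, A: -1), so the claim is incorrect.

Answer: No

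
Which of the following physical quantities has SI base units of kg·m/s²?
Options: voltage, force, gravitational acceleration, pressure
Checking the SI base units of each option:
  voltage (V = IR): kg·m²/(s³·A)  ✗
  force (F = ma): kg·m/s²  ✓ matches
  gravitational acceleration (g = GM/r²): m/s²  ✗
  pressure (P = F/A): kg/(m·s²)  ✗

Only force has units kg·m/s².

Answer: force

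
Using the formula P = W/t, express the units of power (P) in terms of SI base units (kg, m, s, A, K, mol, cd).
Units of each symbol in P = W/t:
  W (work): kg·m²/s²
  t (time): s  → in the denominator, contributes 1/s

Multiplying the contributions: [kg·m²/s²] · [1/s]
Adding exponents of each base unit: kg: 1, m: 2, s: -3
SI base units of power: kg·m²/s³

Answer: kg·m²/s³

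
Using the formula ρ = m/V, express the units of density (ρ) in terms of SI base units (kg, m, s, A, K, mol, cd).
Units of each symbol in ρ = m/V:
  m (mass): kg
  V (volume): m³  → in the denominator, contributes 1/m³

Multiplying the contributions: [kg] · [1/m³]
Adding exponents of each base unit: kg: 1, m: -3
SI base units of density: kg/m³

Answer: kg/m³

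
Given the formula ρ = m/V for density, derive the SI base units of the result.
Units of each symbol in ρ = m/V:
  m (mass): kg
  V (volume): m³  → in the denominator, contributes 1/m³

Multiplying the contributions: [kg] · [1/m³]
Adding exponents of each base unit: kg: 1, m: -3
SI base units of density: kg/m³

Answer: kg/m³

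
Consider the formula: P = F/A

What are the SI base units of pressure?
Units of each symbol in P = F/A:
  F (force): kg·m/s²
  A (area): m²  → in the denominator, contributes 1/m²

Multiplying the contributions: [kg·m/s²] · [1/m²]
Adding exponents of each base unit: kg: 1, m: -1, s: -2
SI base units of pressure: kg/(m·s²)

Answer: kg/(m·s²)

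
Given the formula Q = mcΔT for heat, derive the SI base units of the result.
Units of each symbol in Q = mcΔT:
  m (mass): kg
  c (specific heat capacity, in J/(kg·K)): m²/(s²·K)
  ΔT (temperature change): K

Multiplying the contributions: [kg] · [m²/(s²·K)] · [K]
Adding exponents of each base unit: kg: 1, m: 2, s: -2
SI base units of heat: kg·m²/s²

Answer: kg·m²/s²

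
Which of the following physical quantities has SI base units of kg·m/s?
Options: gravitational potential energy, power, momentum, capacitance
Checking the SI base units of each option:
  gravitational potential energy (U = -GMm/r): kg·m²/s²  ✗
  power (P = W/t): kg·m²/s³  ✗
  momentum (p = mv): kg·m/s  ✓ matches
  capacitance (C = Q/V): s⁴·A²/(kg·m²)  ✗

Only momentum has units kg·m/s.

Answer: momentum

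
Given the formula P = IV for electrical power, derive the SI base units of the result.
Units of each symbol in P = IV:
  I (current): A
  V (voltage, in volts): kg·m²/(s³·A)

Multiplying the contributions: [A] · [kg·m²/(s³·A)]
Adding exponents of each base unit: kg: 1, m: 2, s: -3
SI base units of electrical power: kg·m²/s³

Answer: kg·m²/s³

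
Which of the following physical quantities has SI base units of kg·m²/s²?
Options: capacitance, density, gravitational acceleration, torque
Checking the SI base units of each option:
  capacitance (C = Q/V): s⁴·A²/(kg·m²)  ✗
  density (ρ = m/V): kg/m³  ✗
  gravitational acceleration (g = GM/r²): m/s²  ✗
  torque (τ = Fr): kg·m²/s²  ✓ matches

Only torque has units kg·m²/s².

Answer: torque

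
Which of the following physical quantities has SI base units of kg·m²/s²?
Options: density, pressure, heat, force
Checking the SI base units of each option:
  density (ρ = m/V): kg/m³  ✗
  pressure (P = F/A): kg/(m·s²)  ✗
  heat (Q = mcΔT): kg·m²/s²  ✓ matches
  force (F = ma): kg·m/s²  ✗

Only heat has units kg·m²/s².

Answer: heat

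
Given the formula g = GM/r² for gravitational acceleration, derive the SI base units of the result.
Units of each symbol in g = GM/r²:
  G (gravitational constant): m³/(kg·s²)
  M (mass): kg
  r (distance): m  → to the power 2 in the denominator, contributes 1/m²

Multiplying the contributions: [m³/(kg·s²)] · [kg] · [1/m²]
Adding exponents of each base unit: m: 1, s: -2
SI base units of gravitational acceleration: m/s²

Answer: m/s²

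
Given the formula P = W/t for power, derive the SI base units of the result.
Units of each symbol in P = W/t:
  W (work): kg·m²/s²
  t (time): s  → in the denominator, contributes 1/s

Multiplying the contributions: [kg·m²/s²] · [1/s]
Adding exponents of each base unit: kg: 1, m: 2, s: -3
SI base units of power: kg·m²/s³

Answer: kg·m²/s³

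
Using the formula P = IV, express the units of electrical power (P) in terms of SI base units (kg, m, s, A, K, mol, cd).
Units of each symbol in P = IV:
  I (current): A
  V (voltage, in volts): kg·m²/(s³·A)

Multiplying the contributions: [A] · [kg·m²/(s³·A)]
Adding exponents of each base unit: kg: 1, m: 2, s: -3
SI base units of electrical power: kg·m²/s³

Answer: kg·m²/s³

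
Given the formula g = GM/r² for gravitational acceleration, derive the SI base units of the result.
Units of each symbol in g = GM/r²:
  G (gravitational constant): m³/(kg·s²)
  M (mass): kg
  r (distance): m  → to the power 2 in the denominator, contributes 1/m²

Multiplying the contributions: [m³/(kg·s²)] · [kg] · [1/m²]
Adding exponents of each base unit: m: 1, s: -2
SI base units of gravitational acceleration: m/s²

Answer: m/s²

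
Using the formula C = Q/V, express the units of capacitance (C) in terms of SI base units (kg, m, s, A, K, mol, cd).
Units of each symbol in C = Q/V:
  Q (charge, in coulombs): s·A
  V (voltage, in volts): kg·m²/(s³·A)  → in the denominator, contributes s³·A/(kg·m²)

Multiplying the contributions: [s·A] · [s³·A/(kg·m²)]
Adding exponents of each base unit: kg: -1, m: -2, s: 4, A: 2
SI base units of capacitance: s⁴·A²/(kg·m²)

Answer: s⁴·A²/(kg·m²)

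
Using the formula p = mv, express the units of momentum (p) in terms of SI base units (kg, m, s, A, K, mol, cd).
Units of each symbol in p = mv:
  m (mass): kg
  v (velocity): m/s

Multiplying the contributions: [kg] · [m/s]
Adding exponents of each base unit: kg: 1, m: 1, s: -1
SI base units of momentum: kg·m/s

Answer: kg·m/s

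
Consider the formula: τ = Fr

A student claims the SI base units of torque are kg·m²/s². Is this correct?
Units of each symbol in τ = Fr:
  F (force): kg·m/s²
  r (lever arm): m

Multiplying the contributions: [kg·m/s²] · [m]
Adding exponents of each base unit: kg: 1, m: 2, s: -2
SI base units of torque: kg·m²/s²

The claimed units kg·m²/s² match the derived units, so the claim is correct.

Answer: Yes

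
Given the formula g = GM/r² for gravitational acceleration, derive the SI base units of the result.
Units of each symbol in g = GM/r²:
  G (gravitational constant): m³/(kg·s²)
  M (mass): kg
  r (distance): m  → to the power 2 in the denominator, contributes 1/m²

Multiplying the contributions: [m³/(kg·s²)] · [kg] · [1/m²]
Adding exponents of each base unit: m: 1, s: -2
SI base units of gravitational acceleration: m/s²

Answer: m/s²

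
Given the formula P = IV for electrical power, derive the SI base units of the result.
Units of each symbol in P = IV:
  I (current): A
  V (voltage, in volts): kg·m²/(s³·A)

Multiplying the contributions: [A] · [kg·m²/(s³·A)]
Adding exponents of each base unit: kg: 1, m: 2, s: -3
SI base units of electrical power: kg·m²/s³

Answer: kg·m²/s³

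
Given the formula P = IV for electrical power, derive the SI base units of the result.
Units of each symbol in P = IV:
  I (current): A
  V (voltage, in volts): kg·m²/(s³·A)

Multiplying the contributions: [A] · [kg·m²/(s³·A)]
Adding exponents of each base unit: kg: 1, m: 2, s: -3
SI base units of electrical power: kg·m²/s³

Answer: kg·m²/s³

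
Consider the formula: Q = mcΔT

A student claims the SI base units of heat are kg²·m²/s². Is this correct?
Units of each symbol in Q = mcΔT:
  m (mass): kg
  c (specific heat capacity, in J/(kg·K)): m²/(s²·K)
  ΔT (temperature change): K

Multiplying the contributions: [kg] · [m²/(s²·K)] · [K]
Adding exponents of each base unit: kg: 1, m: 2, s: -2
SI base units of heat: kg·m²/s²

The claimed units kg²·m²/s² (exponents kg: 2, m: 2, s: -2) do not match the derived units kg·m²/s² (exponents kg: 1, m: 2, s: -2), so the claim is incorrect.

Answer: No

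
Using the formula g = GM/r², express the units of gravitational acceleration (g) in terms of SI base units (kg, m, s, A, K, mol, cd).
Units of each symbol in g = GM/r²:
  G (gravitational constant): m³/(kg·s²)
  M (mass): kg
  r (distance): m  → to the power 2 in the denominator, contributes 1/m²

Multiplying the contributions: [m³/(kg·s²)] · [kg] · [1/m²]
Adding exponents of each base unit: m: 1, s: -2
SI base units of gravitational acceleration: m/s²

Answer: m/s²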